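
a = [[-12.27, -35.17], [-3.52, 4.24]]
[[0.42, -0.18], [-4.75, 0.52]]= a @ [[0.94,-0.1], [-0.34,0.04]]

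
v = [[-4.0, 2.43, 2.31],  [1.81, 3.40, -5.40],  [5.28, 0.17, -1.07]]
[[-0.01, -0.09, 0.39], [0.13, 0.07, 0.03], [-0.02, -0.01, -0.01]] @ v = [[1.94,-0.26,0.05], [-0.23,0.56,-0.11], [0.01,-0.08,0.02]]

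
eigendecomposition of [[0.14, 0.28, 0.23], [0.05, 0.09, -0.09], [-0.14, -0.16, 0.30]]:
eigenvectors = [[(-0.52+0.43j), (-0.52-0.43j), (-0.86+0j)], [0.23+0.01j, 0.23-0.01j, (0.47+0j)], [-0.70+0.00j, -0.70-0.00j, (-0.17+0j)]]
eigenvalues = [(0.25+0.09j), (0.25-0.09j), (0.03+0j)]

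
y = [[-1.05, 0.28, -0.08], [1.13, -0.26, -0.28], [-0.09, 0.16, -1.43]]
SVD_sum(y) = [[-1.02,0.25,0.15], [1.14,-0.28,-0.16], [0.07,-0.02,-0.01]] + [[-0.03, 0.03, -0.23], [-0.01, 0.01, -0.12], [-0.16, 0.18, -1.42]] + [[0.0, 0.0, 0.00], [0.00, 0.00, 0.00], [-0.0, -0.0, -0.00]]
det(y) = 0.01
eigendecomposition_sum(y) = [[0.0, 0.00, -0.0], [0.0, 0.00, -0.00], [0.0, 0.00, -0.00]] + [[-0.69, 0.17, 0.07], [1.47, -0.37, -0.14], [2.77, -0.69, -0.27]] + [[-0.36, 0.11, -0.15], [-0.34, 0.1, -0.14], [-2.86, 0.85, -1.16]]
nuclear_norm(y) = 3.06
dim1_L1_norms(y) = [1.41, 1.67, 1.68]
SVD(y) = [[-0.67, -0.16, -0.73], [0.74, -0.08, -0.66], [0.05, -0.98, 0.17]] @ diag([1.5964057946047756, 1.4629668628290577, 0.0040616765504804826]) @ [[0.96, -0.23, -0.14], [0.11, -0.12, 0.99], [-0.25, -0.96, -0.09]]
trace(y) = -2.74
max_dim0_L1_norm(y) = 2.27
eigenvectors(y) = [[-0.25, -0.22, 0.12], [-0.96, 0.46, 0.12], [-0.09, 0.86, 0.99]]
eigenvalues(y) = [0.01, -1.32, -1.42]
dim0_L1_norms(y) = [2.27, 0.7, 1.79]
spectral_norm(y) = 1.60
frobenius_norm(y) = 2.17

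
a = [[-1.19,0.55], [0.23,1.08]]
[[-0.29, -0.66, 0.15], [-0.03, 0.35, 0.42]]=a@[[0.21, 0.64, 0.05], [-0.07, 0.19, 0.38]]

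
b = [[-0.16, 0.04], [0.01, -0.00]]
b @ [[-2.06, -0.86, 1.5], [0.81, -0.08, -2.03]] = [[0.36, 0.13, -0.32], [-0.02, -0.01, 0.02]]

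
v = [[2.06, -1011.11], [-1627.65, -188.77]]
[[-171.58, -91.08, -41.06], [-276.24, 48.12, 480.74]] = v @ [[0.15, -0.04, -0.30],[0.17, 0.09, 0.04]]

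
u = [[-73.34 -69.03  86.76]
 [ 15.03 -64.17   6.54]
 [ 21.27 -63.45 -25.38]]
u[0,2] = 86.76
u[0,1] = -69.03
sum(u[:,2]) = 67.92000000000002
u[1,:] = [15.03, -64.17, 6.54]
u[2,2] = -25.38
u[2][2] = -25.38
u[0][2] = 86.76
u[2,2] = -25.38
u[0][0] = -73.34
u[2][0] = 21.27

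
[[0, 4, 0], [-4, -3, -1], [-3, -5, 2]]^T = [[0, -4, -3], [4, -3, -5], [0, -1, 2]]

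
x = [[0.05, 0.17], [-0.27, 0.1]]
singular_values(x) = [0.29, 0.18]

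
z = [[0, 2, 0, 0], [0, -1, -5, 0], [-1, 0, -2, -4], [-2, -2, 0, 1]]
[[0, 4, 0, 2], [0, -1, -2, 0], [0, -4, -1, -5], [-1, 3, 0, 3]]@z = [[-4, -8, -20, 2], [2, 1, 9, 8], [11, 14, 22, -1], [-6, -11, -15, 3]]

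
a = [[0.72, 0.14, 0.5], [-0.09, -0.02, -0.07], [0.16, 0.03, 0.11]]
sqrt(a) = [[(0.8+0j), (0.16-0.01j), (0.55-0.03j)], [-0.09-0.01j, -0.01+0.04j, -0.11+0.08j], [(0.17-0j), (0.03+0.01j), (0.14+0.02j)]]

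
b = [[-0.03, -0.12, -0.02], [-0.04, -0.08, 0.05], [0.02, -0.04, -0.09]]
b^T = [[-0.03, -0.04, 0.02], [-0.12, -0.08, -0.04], [-0.02, 0.05, -0.09]]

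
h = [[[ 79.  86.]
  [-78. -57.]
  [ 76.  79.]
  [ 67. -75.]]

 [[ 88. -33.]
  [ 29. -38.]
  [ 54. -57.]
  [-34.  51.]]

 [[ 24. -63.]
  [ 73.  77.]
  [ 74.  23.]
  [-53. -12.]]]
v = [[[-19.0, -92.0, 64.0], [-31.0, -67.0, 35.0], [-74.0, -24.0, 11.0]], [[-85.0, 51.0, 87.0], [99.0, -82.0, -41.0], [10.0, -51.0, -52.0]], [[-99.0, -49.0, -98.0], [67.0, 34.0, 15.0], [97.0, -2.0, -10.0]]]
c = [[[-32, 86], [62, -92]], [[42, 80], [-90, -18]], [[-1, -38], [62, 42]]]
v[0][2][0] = -74.0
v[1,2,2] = -52.0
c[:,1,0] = [62, -90, 62]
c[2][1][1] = 42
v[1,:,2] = [87.0, -41.0, -52.0]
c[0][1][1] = -92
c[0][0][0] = -32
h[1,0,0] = 88.0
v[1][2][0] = 10.0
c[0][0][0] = -32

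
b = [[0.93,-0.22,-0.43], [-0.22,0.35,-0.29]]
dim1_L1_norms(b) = [1.58, 0.86]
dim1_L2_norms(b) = [1.05, 0.5]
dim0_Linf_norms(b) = [0.93, 0.35, 0.43]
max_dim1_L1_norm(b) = 1.58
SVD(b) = [[-0.98, 0.18],[0.18, 0.98]] @ diag([1.061343041839411, 0.4761837329635129]) @ [[-0.90,0.26,0.35],[-0.11,0.64,-0.76]]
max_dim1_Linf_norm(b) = 0.93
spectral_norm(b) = 1.06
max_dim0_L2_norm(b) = 0.96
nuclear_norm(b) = 1.54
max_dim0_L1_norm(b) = 1.15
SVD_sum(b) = [[0.94, -0.27, -0.37], [-0.17, 0.05, 0.07]] + [[-0.01, 0.05, -0.06],  [-0.05, 0.30, -0.36]]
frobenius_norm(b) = 1.16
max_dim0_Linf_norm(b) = 0.93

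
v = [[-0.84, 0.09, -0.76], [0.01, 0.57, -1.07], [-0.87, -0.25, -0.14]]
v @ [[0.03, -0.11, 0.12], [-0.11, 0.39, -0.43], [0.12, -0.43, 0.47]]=[[-0.13, 0.45, -0.5], [-0.19, 0.68, -0.75], [-0.02, 0.06, -0.06]]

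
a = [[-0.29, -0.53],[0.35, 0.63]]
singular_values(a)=[0.94, 0.0]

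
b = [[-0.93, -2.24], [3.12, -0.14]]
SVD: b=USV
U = [[-0.45,0.89], [0.89,0.45]]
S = [3.32, 2.14]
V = [[0.96, 0.26], [0.26, -0.96]]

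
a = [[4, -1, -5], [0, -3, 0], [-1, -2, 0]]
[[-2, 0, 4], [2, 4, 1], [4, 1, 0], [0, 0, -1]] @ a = [[-12, -6, 10], [7, -16, -10], [16, -7, -20], [1, 2, 0]]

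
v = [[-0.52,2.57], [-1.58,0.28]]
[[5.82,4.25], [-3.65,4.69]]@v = [[-9.74, 16.15], [-5.51, -8.07]]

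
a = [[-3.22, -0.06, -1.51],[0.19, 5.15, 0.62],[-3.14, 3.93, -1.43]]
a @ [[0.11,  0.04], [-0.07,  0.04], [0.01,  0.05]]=[[-0.37, -0.21], [-0.33, 0.24], [-0.63, -0.04]]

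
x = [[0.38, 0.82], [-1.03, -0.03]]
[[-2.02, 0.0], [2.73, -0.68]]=x @ [[-2.61, 0.67], [-1.26, -0.31]]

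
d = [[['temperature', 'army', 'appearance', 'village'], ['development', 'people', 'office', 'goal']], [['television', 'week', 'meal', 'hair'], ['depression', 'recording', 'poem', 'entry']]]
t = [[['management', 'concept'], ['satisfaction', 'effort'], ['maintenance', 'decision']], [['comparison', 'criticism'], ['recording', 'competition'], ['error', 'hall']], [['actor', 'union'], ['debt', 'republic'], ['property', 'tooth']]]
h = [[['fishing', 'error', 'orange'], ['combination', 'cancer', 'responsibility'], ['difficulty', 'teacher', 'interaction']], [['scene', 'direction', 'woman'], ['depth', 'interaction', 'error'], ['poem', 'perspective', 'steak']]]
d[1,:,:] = [['television', 'week', 'meal', 'hair'], ['depression', 'recording', 'poem', 'entry']]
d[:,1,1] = ['people', 'recording']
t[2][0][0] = 'actor'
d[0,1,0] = 'development'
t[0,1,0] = 'satisfaction'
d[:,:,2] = [['appearance', 'office'], ['meal', 'poem']]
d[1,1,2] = 'poem'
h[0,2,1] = 'teacher'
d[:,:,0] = [['temperature', 'development'], ['television', 'depression']]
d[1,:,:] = [['television', 'week', 'meal', 'hair'], ['depression', 'recording', 'poem', 'entry']]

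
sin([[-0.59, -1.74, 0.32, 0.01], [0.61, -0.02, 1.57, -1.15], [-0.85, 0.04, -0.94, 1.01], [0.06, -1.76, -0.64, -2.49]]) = [[-1.20, -1.61, -0.22, 1.11], [0.29, 0.40, 1.79, 0.28], [-0.69, -0.31, -1.32, -0.02], [-0.34, -0.48, -0.95, -0.02]]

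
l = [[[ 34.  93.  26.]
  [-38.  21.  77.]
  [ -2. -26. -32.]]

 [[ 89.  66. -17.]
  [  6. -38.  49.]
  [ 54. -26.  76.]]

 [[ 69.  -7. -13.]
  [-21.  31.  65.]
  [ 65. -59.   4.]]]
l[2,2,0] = 65.0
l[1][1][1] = -38.0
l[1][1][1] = -38.0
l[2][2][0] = 65.0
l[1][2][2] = 76.0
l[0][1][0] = -38.0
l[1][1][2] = 49.0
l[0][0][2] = 26.0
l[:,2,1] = [-26.0, -26.0, -59.0]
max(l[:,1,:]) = 77.0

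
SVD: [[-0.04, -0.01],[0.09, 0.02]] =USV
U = [[-0.41, 0.91], [0.91, 0.41]]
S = [0.1, 0.0]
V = [[0.98, 0.22], [0.22, -0.98]]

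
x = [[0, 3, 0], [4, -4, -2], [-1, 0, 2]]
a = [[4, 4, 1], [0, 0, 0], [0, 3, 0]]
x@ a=[[0, 0, 0], [16, 10, 4], [-4, 2, -1]]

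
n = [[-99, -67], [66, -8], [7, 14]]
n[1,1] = -8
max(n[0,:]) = -67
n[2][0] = 7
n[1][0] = 66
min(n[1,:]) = -8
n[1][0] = 66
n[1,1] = -8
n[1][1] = -8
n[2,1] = 14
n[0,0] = -99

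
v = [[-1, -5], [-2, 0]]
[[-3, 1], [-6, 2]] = v@[[3, -1], [0, 0]]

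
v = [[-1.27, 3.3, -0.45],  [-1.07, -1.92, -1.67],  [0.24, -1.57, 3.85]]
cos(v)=[[0.40, 4.51, 1.27], [-1.42, -1.16, -0.47], [-0.38, -0.52, -0.73]]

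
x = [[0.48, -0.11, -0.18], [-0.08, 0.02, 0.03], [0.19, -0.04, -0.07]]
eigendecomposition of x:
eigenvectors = [[-0.92+0.00j, (-0.35-0.03j), -0.35+0.03j], [(0.15+0j), (0.01-0.13j), (0.01+0.13j)], [-0.36+0.00j, (-0.93+0j), -0.93-0.00j]]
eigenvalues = [(0.43+0j), 0j, -0j]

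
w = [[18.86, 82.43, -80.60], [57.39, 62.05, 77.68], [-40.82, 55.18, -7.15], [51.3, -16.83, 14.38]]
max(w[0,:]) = 82.43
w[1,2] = 77.68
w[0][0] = 18.86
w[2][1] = 55.18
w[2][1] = 55.18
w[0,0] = 18.86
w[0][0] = 18.86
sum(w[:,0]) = 86.72999999999999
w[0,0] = 18.86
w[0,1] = 82.43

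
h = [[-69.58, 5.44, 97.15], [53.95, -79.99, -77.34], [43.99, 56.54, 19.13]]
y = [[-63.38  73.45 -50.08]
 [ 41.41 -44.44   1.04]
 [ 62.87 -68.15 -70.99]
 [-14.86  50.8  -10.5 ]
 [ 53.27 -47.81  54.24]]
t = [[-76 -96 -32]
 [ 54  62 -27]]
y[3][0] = -14.86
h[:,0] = [-69.58, 53.95, 43.99]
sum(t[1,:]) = 89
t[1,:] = [54, 62, -27]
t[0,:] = [-76, -96, -32]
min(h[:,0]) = -69.58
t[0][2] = -32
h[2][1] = 56.54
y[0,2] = -50.08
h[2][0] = 43.99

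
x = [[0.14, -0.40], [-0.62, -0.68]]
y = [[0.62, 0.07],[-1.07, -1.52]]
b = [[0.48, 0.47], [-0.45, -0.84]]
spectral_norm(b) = 1.15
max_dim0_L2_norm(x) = 0.79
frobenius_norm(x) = 1.01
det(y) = -0.87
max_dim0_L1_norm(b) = 1.31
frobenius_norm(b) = 1.17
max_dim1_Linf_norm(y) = 1.52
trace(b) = -0.36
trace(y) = -0.90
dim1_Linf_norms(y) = [0.62, 1.52]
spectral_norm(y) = 1.91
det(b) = -0.19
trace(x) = -0.54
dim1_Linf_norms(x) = [0.4, 0.68]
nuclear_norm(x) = 1.31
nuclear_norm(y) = 2.36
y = x + b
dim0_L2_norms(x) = [0.64, 0.79]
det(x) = -0.34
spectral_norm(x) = 0.95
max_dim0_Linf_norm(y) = 1.52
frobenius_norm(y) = 1.96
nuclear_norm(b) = 1.32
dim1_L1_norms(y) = [0.69, 2.59]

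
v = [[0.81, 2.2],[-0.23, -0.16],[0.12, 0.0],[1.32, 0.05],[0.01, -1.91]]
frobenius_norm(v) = 3.31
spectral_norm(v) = 3.01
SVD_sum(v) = [[0.64,2.25], [-0.06,-0.21], [0.01,0.03], [0.11,0.39], [-0.50,-1.77]] + [[0.17, -0.05], [-0.17, 0.05], [0.11, -0.03], [1.21, -0.34], [0.51, -0.14]]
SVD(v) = [[-0.78, 0.13], [0.07, -0.13], [-0.01, 0.08], [-0.14, 0.90], [0.61, 0.38]] @ diag([3.007532944696982, 1.391705998608292]) @ [[-0.27, -0.96],[0.96, -0.27]]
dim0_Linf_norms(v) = [1.32, 2.2]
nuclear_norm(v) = 4.40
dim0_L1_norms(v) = [2.49, 4.32]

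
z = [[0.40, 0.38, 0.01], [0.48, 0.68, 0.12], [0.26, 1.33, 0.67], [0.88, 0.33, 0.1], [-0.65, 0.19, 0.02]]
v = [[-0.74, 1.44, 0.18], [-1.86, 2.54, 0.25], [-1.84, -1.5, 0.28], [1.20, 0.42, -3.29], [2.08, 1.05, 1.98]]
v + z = [[-0.34, 1.82, 0.19],[-1.38, 3.22, 0.37],[-1.58, -0.17, 0.95],[2.08, 0.75, -3.19],[1.43, 1.24, 2.00]]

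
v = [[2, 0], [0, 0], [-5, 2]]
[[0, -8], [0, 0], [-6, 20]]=v @ [[0, -4], [-3, 0]]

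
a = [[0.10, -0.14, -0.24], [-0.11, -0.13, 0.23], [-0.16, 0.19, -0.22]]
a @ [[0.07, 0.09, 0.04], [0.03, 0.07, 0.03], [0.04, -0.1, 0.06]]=[[-0.01, 0.02, -0.01], [-0.0, -0.04, 0.01], [-0.01, 0.02, -0.01]]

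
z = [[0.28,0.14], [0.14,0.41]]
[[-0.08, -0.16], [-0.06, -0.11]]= z@[[-0.28, -0.53], [-0.04, -0.08]]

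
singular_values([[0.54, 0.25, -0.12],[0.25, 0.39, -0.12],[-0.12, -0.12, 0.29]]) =[0.78, 0.25, 0.19]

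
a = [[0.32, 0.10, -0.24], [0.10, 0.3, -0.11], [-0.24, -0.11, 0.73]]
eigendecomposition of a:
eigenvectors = [[-0.42, -0.84, 0.34], [-0.24, 0.47, 0.85], [0.87, -0.28, 0.40]]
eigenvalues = [0.88, 0.19, 0.29]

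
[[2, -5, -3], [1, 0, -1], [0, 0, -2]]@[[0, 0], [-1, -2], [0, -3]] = [[5, 19], [0, 3], [0, 6]]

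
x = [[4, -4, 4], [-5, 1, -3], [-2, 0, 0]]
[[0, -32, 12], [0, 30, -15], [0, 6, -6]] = x@[[0, -3, 3], [0, 0, 0], [0, -5, 0]]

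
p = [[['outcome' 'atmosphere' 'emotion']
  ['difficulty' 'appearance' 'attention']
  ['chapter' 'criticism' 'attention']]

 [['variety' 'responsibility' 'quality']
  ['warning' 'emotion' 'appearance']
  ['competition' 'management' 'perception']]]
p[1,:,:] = [['variety', 'responsibility', 'quality'], ['warning', 'emotion', 'appearance'], ['competition', 'management', 'perception']]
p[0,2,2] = 'attention'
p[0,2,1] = 'criticism'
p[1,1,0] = 'warning'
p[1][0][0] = 'variety'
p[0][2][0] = 'chapter'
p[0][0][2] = 'emotion'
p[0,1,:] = ['difficulty', 'appearance', 'attention']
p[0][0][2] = 'emotion'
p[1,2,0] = 'competition'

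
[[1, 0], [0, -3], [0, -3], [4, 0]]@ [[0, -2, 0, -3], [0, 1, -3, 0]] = [[0, -2, 0, -3], [0, -3, 9, 0], [0, -3, 9, 0], [0, -8, 0, -12]]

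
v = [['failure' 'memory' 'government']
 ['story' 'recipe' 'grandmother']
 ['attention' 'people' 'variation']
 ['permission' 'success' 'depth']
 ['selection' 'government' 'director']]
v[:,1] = ['memory', 'recipe', 'people', 'success', 'government']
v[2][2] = 'variation'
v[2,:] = ['attention', 'people', 'variation']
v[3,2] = 'depth'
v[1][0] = 'story'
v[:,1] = ['memory', 'recipe', 'people', 'success', 'government']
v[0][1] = 'memory'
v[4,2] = 'director'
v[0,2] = 'government'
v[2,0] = 'attention'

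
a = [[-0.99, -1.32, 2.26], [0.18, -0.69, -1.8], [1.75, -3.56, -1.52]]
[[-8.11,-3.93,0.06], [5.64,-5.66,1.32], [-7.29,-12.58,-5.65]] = a @[[-4.04, 2.74, -3.45], [1.88, 4.09, 0.42], [-4.26, 1.85, -1.24]]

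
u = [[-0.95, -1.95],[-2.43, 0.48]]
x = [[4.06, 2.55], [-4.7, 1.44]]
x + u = [[3.11, 0.6], [-7.13, 1.92]]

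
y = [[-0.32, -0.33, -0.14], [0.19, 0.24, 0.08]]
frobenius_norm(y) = 0.58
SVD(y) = [[-0.84, 0.55], [0.55, 0.84]] @ diag([0.5746633569007159, 0.027604822687357252]) @ [[0.65, 0.71, 0.28], [-0.61, 0.70, -0.36]]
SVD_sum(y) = [[-0.31, -0.34, -0.13], [0.20, 0.22, 0.09]] + [[-0.01, 0.01, -0.01], [-0.01, 0.02, -0.01]]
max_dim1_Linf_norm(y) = 0.33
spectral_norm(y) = 0.57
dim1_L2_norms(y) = [0.48, 0.32]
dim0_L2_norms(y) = [0.37, 0.41, 0.16]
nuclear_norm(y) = 0.60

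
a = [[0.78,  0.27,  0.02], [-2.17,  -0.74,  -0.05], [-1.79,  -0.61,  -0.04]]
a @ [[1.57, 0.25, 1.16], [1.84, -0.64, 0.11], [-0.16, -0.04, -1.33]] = [[1.72, 0.02, 0.91], [-4.76, -0.07, -2.53], [-3.93, -0.06, -2.09]]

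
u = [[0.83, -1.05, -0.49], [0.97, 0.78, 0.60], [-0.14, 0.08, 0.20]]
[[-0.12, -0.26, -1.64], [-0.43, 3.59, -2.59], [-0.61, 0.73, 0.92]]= u @ [[0.22, 1.39, -2.92], [2.01, -1.01, -2.37], [-3.69, 5.05, 3.48]]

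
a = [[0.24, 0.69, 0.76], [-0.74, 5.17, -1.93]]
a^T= [[0.24, -0.74], [0.69, 5.17], [0.76, -1.93]]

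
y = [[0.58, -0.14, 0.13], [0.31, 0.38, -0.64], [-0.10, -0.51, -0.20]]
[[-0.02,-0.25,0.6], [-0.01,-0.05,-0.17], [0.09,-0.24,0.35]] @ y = [[-0.15, -0.4, 0.04], [-0.0, 0.07, 0.06], [-0.06, -0.28, 0.1]]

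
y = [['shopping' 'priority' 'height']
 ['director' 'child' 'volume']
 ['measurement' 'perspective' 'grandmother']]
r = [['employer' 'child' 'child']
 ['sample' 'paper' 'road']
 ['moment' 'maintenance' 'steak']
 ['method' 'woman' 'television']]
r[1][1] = 'paper'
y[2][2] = 'grandmother'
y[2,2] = 'grandmother'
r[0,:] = ['employer', 'child', 'child']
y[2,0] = 'measurement'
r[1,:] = ['sample', 'paper', 'road']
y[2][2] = 'grandmother'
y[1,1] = 'child'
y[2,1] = 'perspective'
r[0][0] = 'employer'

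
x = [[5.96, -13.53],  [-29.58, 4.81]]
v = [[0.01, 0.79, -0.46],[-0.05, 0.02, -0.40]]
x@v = [[0.74, 4.44, 2.67],[-0.54, -23.27, 11.68]]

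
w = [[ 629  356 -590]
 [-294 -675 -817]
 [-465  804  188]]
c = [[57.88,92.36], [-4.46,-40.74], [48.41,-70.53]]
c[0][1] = 92.36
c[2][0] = 48.41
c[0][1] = 92.36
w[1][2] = -817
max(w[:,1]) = 804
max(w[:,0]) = 629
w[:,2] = [-590, -817, 188]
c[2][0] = 48.41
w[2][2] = 188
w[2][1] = 804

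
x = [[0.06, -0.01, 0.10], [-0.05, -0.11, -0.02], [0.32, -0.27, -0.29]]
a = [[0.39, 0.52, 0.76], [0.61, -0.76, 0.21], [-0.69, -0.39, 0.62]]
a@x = [[0.24, -0.27, -0.19], [0.14, 0.02, 0.02], [0.18, -0.12, -0.24]]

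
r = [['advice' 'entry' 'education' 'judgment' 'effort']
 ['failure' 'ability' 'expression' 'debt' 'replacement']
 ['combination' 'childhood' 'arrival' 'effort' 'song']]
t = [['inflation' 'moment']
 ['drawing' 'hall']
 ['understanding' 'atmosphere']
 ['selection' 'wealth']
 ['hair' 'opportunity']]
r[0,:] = ['advice', 'entry', 'education', 'judgment', 'effort']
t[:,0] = ['inflation', 'drawing', 'understanding', 'selection', 'hair']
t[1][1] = 'hall'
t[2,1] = 'atmosphere'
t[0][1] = 'moment'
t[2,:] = ['understanding', 'atmosphere']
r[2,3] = 'effort'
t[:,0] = ['inflation', 'drawing', 'understanding', 'selection', 'hair']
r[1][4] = 'replacement'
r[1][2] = 'expression'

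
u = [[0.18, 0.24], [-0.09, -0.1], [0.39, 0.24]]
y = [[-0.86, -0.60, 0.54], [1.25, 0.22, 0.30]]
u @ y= [[0.15, -0.06, 0.17],[-0.05, 0.03, -0.08],[-0.04, -0.18, 0.28]]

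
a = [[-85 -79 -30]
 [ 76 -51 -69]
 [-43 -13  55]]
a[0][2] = -30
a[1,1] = -51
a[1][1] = -51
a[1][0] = 76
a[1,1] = -51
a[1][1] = -51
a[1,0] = 76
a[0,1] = -79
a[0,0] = -85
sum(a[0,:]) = -194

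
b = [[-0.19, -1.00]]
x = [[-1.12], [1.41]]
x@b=[[0.21, 1.12],[-0.27, -1.41]]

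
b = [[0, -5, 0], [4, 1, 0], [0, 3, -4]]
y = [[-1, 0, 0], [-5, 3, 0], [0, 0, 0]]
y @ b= [[0, 5, 0], [12, 28, 0], [0, 0, 0]]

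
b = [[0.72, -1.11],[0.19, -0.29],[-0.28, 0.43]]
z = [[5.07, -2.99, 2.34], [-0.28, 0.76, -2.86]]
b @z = [[3.96, -3.00, 4.86], [1.04, -0.79, 1.27], [-1.54, 1.16, -1.88]]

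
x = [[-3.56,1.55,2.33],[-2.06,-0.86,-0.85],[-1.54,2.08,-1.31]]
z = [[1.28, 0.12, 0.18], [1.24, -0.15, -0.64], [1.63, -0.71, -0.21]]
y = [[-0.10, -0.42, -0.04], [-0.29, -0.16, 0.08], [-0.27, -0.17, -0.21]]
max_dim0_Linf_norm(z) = 1.63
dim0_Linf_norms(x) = [3.56, 2.08, 2.33]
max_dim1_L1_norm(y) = 0.65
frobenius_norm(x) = 5.88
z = y @ x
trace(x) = -5.73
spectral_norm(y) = 0.59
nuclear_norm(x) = 9.49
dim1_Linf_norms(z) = [1.28, 1.24, 1.63]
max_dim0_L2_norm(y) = 0.48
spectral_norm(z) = 2.50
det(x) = -25.53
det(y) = 0.03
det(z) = -0.75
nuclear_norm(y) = 1.04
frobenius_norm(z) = 2.62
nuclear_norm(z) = 3.60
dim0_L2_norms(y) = [0.41, 0.48, 0.23]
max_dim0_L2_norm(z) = 2.42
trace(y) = -0.47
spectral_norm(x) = 4.89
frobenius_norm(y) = 0.67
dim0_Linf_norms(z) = [1.63, 0.71, 0.64]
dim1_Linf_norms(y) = [0.42, 0.29, 0.27]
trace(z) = 0.92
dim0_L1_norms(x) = [7.16, 4.49, 4.49]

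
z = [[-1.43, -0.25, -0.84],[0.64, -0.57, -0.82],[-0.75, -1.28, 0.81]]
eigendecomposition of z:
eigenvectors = [[0.21+0.00j, 0.80+0.00j, (0.8-0j)], [(0.4+0j), -0.40-0.38j, (-0.4+0.38j)], [-0.89+0.00j, (0.07-0.21j), (0.07+0.21j)]]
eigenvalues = [(1.57+0j), (-1.38+0.34j), (-1.38-0.34j)]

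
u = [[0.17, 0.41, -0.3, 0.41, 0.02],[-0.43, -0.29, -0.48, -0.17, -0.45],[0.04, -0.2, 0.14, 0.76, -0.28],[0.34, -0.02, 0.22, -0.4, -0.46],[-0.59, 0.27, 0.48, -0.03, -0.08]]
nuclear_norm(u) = 3.84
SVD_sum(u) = [[0.13, 0.08, -0.03, 0.48, 0.11], [-0.09, -0.06, 0.02, -0.35, -0.08], [0.15, 0.10, -0.04, 0.58, 0.13], [-0.1, -0.06, 0.02, -0.37, -0.08], [-0.04, -0.03, 0.01, -0.16, -0.04]] + [[-0.01, -0.03, -0.05, 0.01, -0.03], [-0.06, -0.33, -0.51, 0.11, -0.34], [-0.02, -0.11, -0.18, 0.04, -0.12], [0.0, 0.01, 0.02, -0.0, 0.01], [0.03, 0.18, 0.28, -0.06, 0.19]] + [[0.11, 0.00, -0.04, -0.04, 0.03],[-0.24, -0.00, 0.08, 0.08, -0.06],[-0.26, -0.0, 0.09, 0.09, -0.06],[0.22, 0.0, -0.08, -0.08, 0.05],[-0.59, -0.0, 0.21, 0.20, -0.14]] + [[-0.07, 0.05, -0.11, -0.02, 0.12], [-0.04, 0.03, -0.06, -0.01, 0.07], [0.17, -0.12, 0.25, 0.05, -0.27], [0.21, -0.14, 0.30, 0.06, -0.33], [0.01, -0.0, 0.01, 0.00, -0.01]] + [[0.01, 0.31, -0.07, -0.02, -0.20], [0.0, 0.07, -0.02, -0.00, -0.04], [-0.0, -0.07, 0.02, 0.0, 0.04], [0.01, 0.17, -0.04, -0.01, -0.11], [0.01, 0.13, -0.03, -0.01, -0.08]]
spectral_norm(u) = 0.99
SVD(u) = [[-0.52, 0.08, -0.15, -0.26, -0.80],[0.38, 0.84, 0.33, -0.15, -0.17],[-0.63, 0.29, 0.35, 0.61, 0.17],[0.41, -0.03, -0.31, 0.73, -0.45],[0.18, -0.46, 0.81, 0.02, -0.32]] @ diag([0.9883100013421734, 0.8453584527144361, 0.8337677189636664, 0.7002806482287872, 0.47037307767524544]) @ [[-0.25, -0.16, 0.06, -0.93, -0.21],[-0.08, -0.46, -0.72, 0.16, -0.48],[-0.88, -0.0, 0.31, 0.3, -0.21],[0.4, -0.28, 0.58, 0.12, -0.64],[-0.04, -0.83, 0.20, 0.05, 0.52]]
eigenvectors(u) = [[-0.03+0.45j, -0.03-0.45j, 0.18+0.32j, 0.18-0.32j, (-0.32+0j)], [-0.34+0.13j, (-0.34-0.13j), (-0.68+0j), -0.68-0.00j, (-0.3+0j)], [(0.62+0j), (0.62-0j), (-0.18+0.13j), (-0.18-0.13j), -0.52+0.00j], [(0.24+0.24j), 0.24-0.24j, -0.18-0.05j, -0.18+0.05j, 0.70+0.00j], [0.04-0.41j, (0.04+0.41j), 0.03+0.56j, (0.03-0.56j), (0.22+0j)]]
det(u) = -0.23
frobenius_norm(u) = 1.76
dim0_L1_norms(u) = [1.57, 1.19, 1.62, 1.77, 1.29]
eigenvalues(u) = [(0.53+0.47j), (0.53-0.47j), (-0.33+0.65j), (-0.33-0.65j), (-0.85+0j)]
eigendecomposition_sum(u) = [[(0.16+0.12j), (0.07-0.04j), (-0.14+0.11j), 0.02+0.14j, (-0.06-0.08j)],[(-0.03+0.16j), (0.06+0.04j), -0.13-0.06j, -0.10+0.06j, (0.04-0.07j)],[(0.14-0.23j), -0.06-0.09j, 0.17+0.18j, 0.19-0.04j, (-0.1+0.09j)],[0.15-0.04j, 0.01-0.06j, (-0+0.14j), (0.09+0.06j), (-0.08-0.01j)],[(-0.15-0.11j), (-0.07+0.04j), 0.13-0.10j, (-0.01-0.13j), (0.05+0.08j)]] + [[0.16-0.12j, 0.07+0.04j, (-0.14-0.11j), 0.02-0.14j, -0.06+0.08j], [(-0.03-0.16j), (0.06-0.04j), -0.13+0.06j, (-0.1-0.06j), 0.04+0.07j], [0.14+0.23j, (-0.06+0.09j), 0.17-0.18j, 0.19+0.04j, -0.10-0.09j], [0.15+0.04j, 0.01+0.06j, -0.00-0.14j, (0.09-0.06j), -0.08+0.01j], [-0.15+0.11j, -0.07-0.04j, (0.13+0.1j), (-0.01+0.13j), 0.05-0.08j]] + [[-0.05+0.13j, 0.15+0.03j, (0.05+0j), (0.07+0.02j), (0.03+0.17j)], [-0.17-0.21j, (-0.18+0.22j), -0.05+0.08j, -0.10+0.09j, -0.30-0.10j], [-0.08-0.02j, -0.01+0.09j, 0.03j, (-0.01+0.04j), -0.10+0.03j], [(-0.03-0.07j), -0.06+0.04j, (-0.02+0.02j), (-0.03+0.02j), -0.07-0.05j], [(-0.16+0.14j), 0.19+0.14j, 0.07+0.04j, (0.08+0.08j), (-0.07+0.25j)]] + [[-0.05-0.13j,(0.15-0.03j),(0.05-0j),(0.07-0.02j),(0.03-0.17j)], [-0.17+0.21j,-0.18-0.22j,-0.05-0.08j,-0.10-0.09j,(-0.3+0.1j)], [-0.08+0.02j,(-0.01-0.09j),0.00-0.03j,(-0.01-0.04j),-0.10-0.03j], [(-0.03+0.07j),(-0.06-0.04j),-0.02-0.02j,-0.03-0.02j,-0.07+0.05j], [-0.16-0.14j,(0.19-0.14j),(0.07-0.04j),0.08-0.08j,-0.07-0.25j]] + [[(-0.05+0j), (-0.04-0j), -0.12-0.00j, (0.24-0j), 0.08+0.00j],[-0.04+0.00j, (-0.04-0j), -0.12-0.00j, (0.23-0j), 0.07+0.00j],[(-0.08+0j), (-0.06-0j), (-0.2-0j), 0.39-0.00j, 0.12+0.00j],[(0.1-0j), 0.08+0.00j, 0.27+0.00j, -0.52+0.00j, (-0.17-0j)],[(0.03-0j), 0.03+0.00j, 0.08+0.00j, -0.16+0.00j, (-0.05-0j)]]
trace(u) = -0.46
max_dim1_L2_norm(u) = 0.85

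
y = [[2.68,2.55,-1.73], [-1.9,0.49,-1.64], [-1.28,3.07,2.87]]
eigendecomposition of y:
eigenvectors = [[0.70+0.00j, (-0.02-0.56j), -0.02+0.56j], [(-0.04+0j), (0.62+0j), (0.62-0j)], [(-0.71+0j), -0.12-0.54j, (-0.12+0.54j)]]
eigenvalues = [(4.3+0j), (0.87+3.14j), (0.87-3.14j)]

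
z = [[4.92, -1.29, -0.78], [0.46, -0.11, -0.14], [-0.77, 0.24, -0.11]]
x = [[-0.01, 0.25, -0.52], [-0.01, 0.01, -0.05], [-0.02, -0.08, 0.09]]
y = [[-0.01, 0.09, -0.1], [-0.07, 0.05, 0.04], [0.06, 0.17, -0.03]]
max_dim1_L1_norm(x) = 0.78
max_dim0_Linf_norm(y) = 0.17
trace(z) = 4.70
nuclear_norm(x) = 0.63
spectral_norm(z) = 5.23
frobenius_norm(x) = 0.59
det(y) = 0.00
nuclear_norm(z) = 5.47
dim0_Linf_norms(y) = [0.07, 0.17, 0.1]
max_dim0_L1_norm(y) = 0.31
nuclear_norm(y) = 0.39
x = z @ y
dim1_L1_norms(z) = [6.99, 0.71, 1.12]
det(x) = -0.00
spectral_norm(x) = 0.59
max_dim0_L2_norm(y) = 0.2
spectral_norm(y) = 0.21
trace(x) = 0.09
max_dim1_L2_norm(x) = 0.58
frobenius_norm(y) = 0.25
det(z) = 0.00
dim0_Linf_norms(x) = [0.02, 0.25, 0.52]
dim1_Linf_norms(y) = [0.1, 0.07, 0.17]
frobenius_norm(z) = 5.23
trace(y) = 0.01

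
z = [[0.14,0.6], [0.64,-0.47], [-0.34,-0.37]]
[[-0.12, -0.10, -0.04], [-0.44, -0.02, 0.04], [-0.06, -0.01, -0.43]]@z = [[-0.07, -0.01], [-0.09, -0.27], [0.13, 0.13]]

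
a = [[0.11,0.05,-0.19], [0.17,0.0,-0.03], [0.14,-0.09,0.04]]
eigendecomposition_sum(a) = [[(0.04+0.04j),  -0.02-0.05j,  -0.04+0.06j], [(0.06-0.03j),  (-0.06+0.01j),  (0.06+0.07j)], [0.07-0.01j,  -0.06-0.01j,  (0.03+0.08j)]] + [[0.04-0.04j, -0.02+0.05j, -0.04-0.06j], [0.06+0.03j, -0.06-0.01j, (0.06-0.07j)], [(0.07+0.01j), (-0.06+0.01j), 0.03-0.08j]] + [[(0.03+0j),(0.09-0j),-0.11-0.00j], [0.04+0.00j,(0.12-0j),-0.14-0.00j], [(0.01+0j),0.02-0.00j,-0.03-0.00j]]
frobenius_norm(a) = 0.33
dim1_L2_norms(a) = [0.23, 0.17, 0.17]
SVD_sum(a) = [[0.17, 0.0, -0.1], [0.14, 0.0, -0.08], [0.08, 0.0, -0.05]] + [[-0.05, 0.06, -0.08],[0.02, -0.03, 0.04],[0.06, -0.07, 0.10]] + [[-0.0,-0.01,-0.01],[0.01,0.03,0.01],[-0.01,-0.02,-0.01]]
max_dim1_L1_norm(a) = 0.35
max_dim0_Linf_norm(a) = 0.19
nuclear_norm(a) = 0.50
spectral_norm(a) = 0.27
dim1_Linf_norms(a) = [0.19, 0.17, 0.14]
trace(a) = 0.15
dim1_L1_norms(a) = [0.35, 0.2, 0.27]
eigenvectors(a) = [[(0.15+0.49j), 0.15-0.49j, (-0.6+0j)], [0.62+0.00j, 0.62-0.00j, -0.78+0.00j], [(0.57+0.15j), 0.57-0.15j, (-0.16+0j)]]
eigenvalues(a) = [(0.01+0.13j), (0.01-0.13j), (0.12+0j)]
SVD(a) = [[-0.71, 0.61, 0.33], [-0.60, -0.29, -0.75], [-0.36, -0.73, 0.57]] @ diag([0.2697839120434202, 0.18806418099687644, 0.04060178110036856]) @ [[-0.86, -0.01, 0.52], [-0.45, 0.51, -0.73], [-0.26, -0.86, -0.45]]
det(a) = 0.00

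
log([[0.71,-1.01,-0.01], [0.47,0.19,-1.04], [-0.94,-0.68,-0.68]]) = [[0.23+0.19j, (-0.68+0.4j), 0.42+0.62j], [(0.72+0.39j), 0.16+0.81j, (-0.13+1.25j)], [-0.44+0.66j, 0.30+1.38j, 0.25+2.14j]]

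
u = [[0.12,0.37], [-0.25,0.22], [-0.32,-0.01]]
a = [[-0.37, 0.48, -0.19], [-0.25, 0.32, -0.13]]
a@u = [[-0.10,  -0.03],[-0.07,  -0.02]]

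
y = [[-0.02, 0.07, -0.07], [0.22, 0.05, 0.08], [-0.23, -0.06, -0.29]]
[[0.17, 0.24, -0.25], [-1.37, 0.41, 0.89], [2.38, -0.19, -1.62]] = y @ [[-3.89, 1.72, 2.72],[-3.11, 2.64, 0.5],[-4.49, -1.27, 3.33]]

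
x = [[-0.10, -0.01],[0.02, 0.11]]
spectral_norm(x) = 0.12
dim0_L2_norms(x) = [0.1, 0.11]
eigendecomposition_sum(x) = [[-0.10, -0.00], [0.01, 0.00]] + [[-0.00, -0.01],[0.01, 0.11]]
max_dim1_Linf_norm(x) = 0.11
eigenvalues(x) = [-0.1, 0.11]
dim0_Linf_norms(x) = [0.1, 0.11]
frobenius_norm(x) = 0.15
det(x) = -0.01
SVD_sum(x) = [[-0.04, -0.05], [0.06, 0.08]] + [[-0.06, 0.04], [-0.04, 0.03]]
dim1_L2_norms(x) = [0.1, 0.11]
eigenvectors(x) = [[-1.00, 0.05], [0.10, -1.00]]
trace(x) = 0.01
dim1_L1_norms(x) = [0.11, 0.13]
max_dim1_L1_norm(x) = 0.13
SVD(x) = [[-0.57, 0.82], [0.82, 0.57]] @ diag([0.1209303685089851, 0.08930759190730131]) @ [[0.6, 0.8],[-0.8, 0.6]]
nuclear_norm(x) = 0.21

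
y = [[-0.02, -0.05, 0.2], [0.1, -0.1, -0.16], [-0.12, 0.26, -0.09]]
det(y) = 0.00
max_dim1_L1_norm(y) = 0.47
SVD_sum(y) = [[0.04, -0.09, 0.04], [0.03, -0.06, 0.02], [-0.12, 0.26, -0.11]] + [[-0.06, 0.04, 0.16], [0.07, -0.04, -0.18], [-0.01, 0.0, 0.02]] + [[0.00, 0.00, 0.00], [0.0, 0.0, 0.00], [0.0, 0.00, 0.0]]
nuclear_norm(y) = 0.60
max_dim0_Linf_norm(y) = 0.26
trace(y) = -0.21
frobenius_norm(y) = 0.42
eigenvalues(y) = [0j, (-0.11+0.27j), (-0.11-0.27j)]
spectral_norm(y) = 0.32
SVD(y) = [[0.33, 0.66, -0.68],[0.21, -0.75, -0.63],[-0.92, 0.07, -0.38]] @ diag([0.32477124406321783, 0.27037956432183624, 0.004304674989341249]) @ [[0.38,-0.85,0.36],[-0.36,0.22,0.91],[-0.85,-0.48,-0.22]]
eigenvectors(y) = [[0.85+0.00j, 0.24+0.46j, 0.24-0.46j], [(0.47+0j), 0.16-0.50j, (0.16+0.5j)], [0.22+0.00j, (-0.68+0j), (-0.68-0j)]]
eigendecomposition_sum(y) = [[0.00-0.00j, -0j, 0.00+0.00j],[0.00-0.00j, -0j, 0j],[-0j, -0j, 0j]] + [[(-0.01+0.06j), -0.03-0.10j, (0.1-0.01j)], [(0.05-0.03j), -0.05+0.09j, (-0.08-0.06j)], [-0.06-0.05j, (0.13+0.03j), -0.05+0.12j]] + [[(-0.01-0.06j), (-0.03+0.1j), 0.10+0.01j], [(0.05+0.03j), -0.05-0.09j, (-0.08+0.06j)], [(-0.06+0.05j), 0.13-0.03j, (-0.05-0.12j)]]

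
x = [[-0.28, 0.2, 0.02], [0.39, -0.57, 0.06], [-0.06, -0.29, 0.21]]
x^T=[[-0.28,0.39,-0.06],[0.2,-0.57,-0.29],[0.02,0.06,0.21]]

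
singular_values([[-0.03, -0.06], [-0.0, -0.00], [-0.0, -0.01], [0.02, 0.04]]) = [0.08, 0.0]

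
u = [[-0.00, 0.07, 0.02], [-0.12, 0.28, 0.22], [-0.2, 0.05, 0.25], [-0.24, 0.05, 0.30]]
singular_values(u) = [0.59, 0.22, 0.0]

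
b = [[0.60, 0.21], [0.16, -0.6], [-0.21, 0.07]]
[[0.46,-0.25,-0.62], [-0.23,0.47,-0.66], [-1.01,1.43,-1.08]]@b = [[0.37, 0.2], [0.08, -0.38], [-0.15, -1.15]]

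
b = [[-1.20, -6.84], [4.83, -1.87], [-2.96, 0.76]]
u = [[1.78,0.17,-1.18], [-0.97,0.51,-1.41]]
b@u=[[4.5, -3.69, 11.06], [10.41, -0.13, -3.06], [-6.01, -0.12, 2.42]]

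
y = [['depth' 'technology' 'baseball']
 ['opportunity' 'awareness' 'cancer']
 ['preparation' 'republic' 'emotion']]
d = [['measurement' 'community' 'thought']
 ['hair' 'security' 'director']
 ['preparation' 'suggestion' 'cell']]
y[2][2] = 'emotion'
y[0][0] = 'depth'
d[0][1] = 'community'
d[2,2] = 'cell'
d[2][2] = 'cell'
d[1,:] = ['hair', 'security', 'director']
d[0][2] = 'thought'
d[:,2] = ['thought', 'director', 'cell']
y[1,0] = 'opportunity'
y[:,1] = ['technology', 'awareness', 'republic']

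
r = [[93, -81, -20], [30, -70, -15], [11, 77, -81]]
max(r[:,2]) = -15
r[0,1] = -81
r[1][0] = 30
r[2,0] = 11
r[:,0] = [93, 30, 11]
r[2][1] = 77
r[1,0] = 30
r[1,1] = -70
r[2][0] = 11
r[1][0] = 30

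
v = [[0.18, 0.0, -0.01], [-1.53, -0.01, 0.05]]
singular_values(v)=[1.54, 0.0]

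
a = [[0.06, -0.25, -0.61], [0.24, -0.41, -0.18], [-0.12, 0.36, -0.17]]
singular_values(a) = [0.78, 0.51, 0.08]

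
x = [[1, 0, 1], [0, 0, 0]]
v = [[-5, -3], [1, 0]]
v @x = [[-5, 0, -5], [1, 0, 1]]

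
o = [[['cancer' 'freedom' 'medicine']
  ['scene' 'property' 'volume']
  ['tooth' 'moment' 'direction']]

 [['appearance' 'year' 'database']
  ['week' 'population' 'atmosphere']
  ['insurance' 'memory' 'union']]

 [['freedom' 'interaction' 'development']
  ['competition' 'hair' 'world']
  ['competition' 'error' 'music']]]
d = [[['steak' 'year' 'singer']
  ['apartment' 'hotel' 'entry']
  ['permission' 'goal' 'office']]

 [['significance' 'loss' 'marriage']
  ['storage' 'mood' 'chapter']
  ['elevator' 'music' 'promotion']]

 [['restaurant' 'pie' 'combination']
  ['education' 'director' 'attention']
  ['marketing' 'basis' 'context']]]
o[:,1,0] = ['scene', 'week', 'competition']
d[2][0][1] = 'pie'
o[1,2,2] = 'union'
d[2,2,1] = 'basis'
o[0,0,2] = 'medicine'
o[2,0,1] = 'interaction'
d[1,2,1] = 'music'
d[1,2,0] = 'elevator'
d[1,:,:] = [['significance', 'loss', 'marriage'], ['storage', 'mood', 'chapter'], ['elevator', 'music', 'promotion']]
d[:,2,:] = [['permission', 'goal', 'office'], ['elevator', 'music', 'promotion'], ['marketing', 'basis', 'context']]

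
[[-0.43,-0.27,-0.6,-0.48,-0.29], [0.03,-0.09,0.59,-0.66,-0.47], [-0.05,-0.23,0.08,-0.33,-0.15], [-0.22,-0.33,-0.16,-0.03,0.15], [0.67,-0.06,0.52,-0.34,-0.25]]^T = [[-0.43, 0.03, -0.05, -0.22, 0.67], [-0.27, -0.09, -0.23, -0.33, -0.06], [-0.60, 0.59, 0.08, -0.16, 0.52], [-0.48, -0.66, -0.33, -0.03, -0.34], [-0.29, -0.47, -0.15, 0.15, -0.25]]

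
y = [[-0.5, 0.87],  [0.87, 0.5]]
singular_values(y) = [1.0, 1.0]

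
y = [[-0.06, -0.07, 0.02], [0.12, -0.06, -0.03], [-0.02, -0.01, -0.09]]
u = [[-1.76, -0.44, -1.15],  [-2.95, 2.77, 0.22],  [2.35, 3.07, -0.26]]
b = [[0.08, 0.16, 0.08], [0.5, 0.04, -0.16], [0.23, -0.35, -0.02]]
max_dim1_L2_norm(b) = 0.53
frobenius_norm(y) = 0.19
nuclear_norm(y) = 0.32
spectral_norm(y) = 0.14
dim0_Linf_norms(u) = [2.95, 3.07, 1.15]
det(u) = 20.47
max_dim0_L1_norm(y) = 0.2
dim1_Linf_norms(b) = [0.16, 0.5, 0.35]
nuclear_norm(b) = 1.06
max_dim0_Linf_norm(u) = 3.07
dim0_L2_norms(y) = [0.14, 0.09, 0.1]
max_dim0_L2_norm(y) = 0.14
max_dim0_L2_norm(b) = 0.56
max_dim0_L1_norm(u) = 7.06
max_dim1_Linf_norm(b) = 0.5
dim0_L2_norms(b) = [0.56, 0.39, 0.18]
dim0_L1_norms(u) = [7.06, 6.28, 1.63]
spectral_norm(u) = 4.18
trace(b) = 0.10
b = u @ y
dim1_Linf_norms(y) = [0.07, 0.12, 0.09]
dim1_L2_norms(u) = [2.15, 4.05, 3.87]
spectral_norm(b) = 0.59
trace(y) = -0.21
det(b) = -0.02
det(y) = -0.00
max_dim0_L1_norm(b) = 0.81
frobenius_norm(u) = 6.00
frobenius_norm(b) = 0.70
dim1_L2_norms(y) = [0.09, 0.14, 0.09]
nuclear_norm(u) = 9.51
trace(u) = 0.75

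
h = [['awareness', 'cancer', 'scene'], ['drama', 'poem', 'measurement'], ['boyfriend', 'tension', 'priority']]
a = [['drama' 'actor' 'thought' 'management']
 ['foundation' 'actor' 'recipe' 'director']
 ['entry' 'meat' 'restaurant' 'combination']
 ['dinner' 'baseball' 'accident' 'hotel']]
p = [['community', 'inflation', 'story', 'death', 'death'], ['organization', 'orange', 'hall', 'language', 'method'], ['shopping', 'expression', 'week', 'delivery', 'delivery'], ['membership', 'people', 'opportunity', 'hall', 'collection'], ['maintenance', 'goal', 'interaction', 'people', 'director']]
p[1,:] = ['organization', 'orange', 'hall', 'language', 'method']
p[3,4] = 'collection'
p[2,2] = 'week'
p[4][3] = 'people'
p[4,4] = 'director'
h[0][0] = 'awareness'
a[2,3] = 'combination'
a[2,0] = 'entry'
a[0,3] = 'management'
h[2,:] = ['boyfriend', 'tension', 'priority']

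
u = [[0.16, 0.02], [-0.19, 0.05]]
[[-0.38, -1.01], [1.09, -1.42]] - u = [[-0.54,-1.03], [1.28,-1.47]]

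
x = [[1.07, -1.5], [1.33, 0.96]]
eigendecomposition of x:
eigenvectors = [[0.73+0.00j, 0.73-0.00j], [(0.03-0.69j), (0.03+0.69j)]]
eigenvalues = [(1.02+1.41j), (1.02-1.41j)]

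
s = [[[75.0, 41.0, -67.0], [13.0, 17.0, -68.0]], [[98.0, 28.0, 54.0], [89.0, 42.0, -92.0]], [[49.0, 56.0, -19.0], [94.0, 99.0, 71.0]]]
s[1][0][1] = 28.0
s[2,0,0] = 49.0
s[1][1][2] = -92.0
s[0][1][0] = 13.0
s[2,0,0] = 49.0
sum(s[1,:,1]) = 70.0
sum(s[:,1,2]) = -89.0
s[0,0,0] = 75.0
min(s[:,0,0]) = 49.0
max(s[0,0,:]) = 75.0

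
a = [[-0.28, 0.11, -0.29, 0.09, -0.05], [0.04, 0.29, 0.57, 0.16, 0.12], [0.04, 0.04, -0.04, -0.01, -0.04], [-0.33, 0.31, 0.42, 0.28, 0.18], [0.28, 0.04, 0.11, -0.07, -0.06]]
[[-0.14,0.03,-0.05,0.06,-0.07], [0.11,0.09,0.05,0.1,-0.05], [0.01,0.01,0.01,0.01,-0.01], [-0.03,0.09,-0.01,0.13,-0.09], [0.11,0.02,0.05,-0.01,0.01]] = a@[[0.39, 0.02, 0.11, 0.06, 0.14], [0.02, 0.20, 0.05, 0.18, -0.21], [0.11, 0.05, 0.08, -0.04, -0.05], [0.06, 0.18, -0.04, 0.45, -0.06], [0.14, -0.21, -0.05, -0.06, 0.34]]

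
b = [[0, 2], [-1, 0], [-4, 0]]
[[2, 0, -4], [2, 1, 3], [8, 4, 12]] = b @ [[-2, -1, -3], [1, 0, -2]]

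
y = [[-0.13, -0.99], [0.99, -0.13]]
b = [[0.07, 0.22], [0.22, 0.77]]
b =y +[[0.2, 1.21], [-0.77, 0.90]]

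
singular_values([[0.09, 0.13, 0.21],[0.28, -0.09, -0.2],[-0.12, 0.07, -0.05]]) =[0.38, 0.26, 0.09]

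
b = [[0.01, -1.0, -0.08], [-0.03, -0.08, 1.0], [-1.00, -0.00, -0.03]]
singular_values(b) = [1.01, 1.0, 1.0]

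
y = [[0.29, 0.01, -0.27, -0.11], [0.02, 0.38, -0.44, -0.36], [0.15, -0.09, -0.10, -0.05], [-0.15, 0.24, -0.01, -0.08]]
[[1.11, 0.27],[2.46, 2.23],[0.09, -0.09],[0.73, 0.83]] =y@[[1.74, -1.9], [4.20, 1.42], [-2.32, -2.07], [0.54, -2.26]]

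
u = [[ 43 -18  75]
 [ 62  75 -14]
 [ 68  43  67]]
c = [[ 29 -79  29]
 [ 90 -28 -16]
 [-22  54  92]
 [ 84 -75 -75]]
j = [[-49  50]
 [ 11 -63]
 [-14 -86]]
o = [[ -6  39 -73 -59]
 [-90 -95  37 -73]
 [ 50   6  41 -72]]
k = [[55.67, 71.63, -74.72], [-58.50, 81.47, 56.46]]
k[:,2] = [-74.72, 56.46]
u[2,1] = 43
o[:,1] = [39, -95, 6]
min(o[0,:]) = -73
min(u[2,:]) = 43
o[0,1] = 39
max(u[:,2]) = 75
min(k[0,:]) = -74.72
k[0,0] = 55.67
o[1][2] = 37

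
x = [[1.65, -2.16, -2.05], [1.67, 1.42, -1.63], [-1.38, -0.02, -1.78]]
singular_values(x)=[3.67, 2.43, 2.19]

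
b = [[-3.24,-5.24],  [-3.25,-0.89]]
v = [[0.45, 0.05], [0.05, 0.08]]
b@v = [[-1.72, -0.58], [-1.51, -0.23]]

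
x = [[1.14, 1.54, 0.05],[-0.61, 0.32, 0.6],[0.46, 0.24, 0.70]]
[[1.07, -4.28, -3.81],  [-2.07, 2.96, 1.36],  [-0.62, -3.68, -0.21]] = x@[[1.49, -5.9, -1.68], [-0.35, 1.65, -1.27], [-1.75, -1.95, 1.24]]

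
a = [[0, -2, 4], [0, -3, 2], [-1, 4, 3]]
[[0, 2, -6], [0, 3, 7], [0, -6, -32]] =a @ [[0, 2, 0], [0, -1, -5], [0, 0, -4]]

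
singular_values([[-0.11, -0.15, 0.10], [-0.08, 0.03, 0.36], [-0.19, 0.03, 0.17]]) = [0.45, 0.17, 0.12]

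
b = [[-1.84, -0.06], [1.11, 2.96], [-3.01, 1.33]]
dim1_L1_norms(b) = [1.9, 4.07, 4.34]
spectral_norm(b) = 3.71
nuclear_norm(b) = 6.94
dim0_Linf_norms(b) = [3.01, 2.96]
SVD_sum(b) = [[-1.77, 0.33], [0.54, -0.1], [-3.15, 0.59]] + [[-0.07, -0.39], [0.57, 3.06], [0.14, 0.74]]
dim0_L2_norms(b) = [3.7, 3.25]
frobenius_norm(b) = 4.92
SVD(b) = [[-0.48,0.12], [0.15,-0.96], [-0.86,-0.23]] @ diag([3.7136288492299876, 3.228135804170381]) @ [[0.98, -0.18], [-0.18, -0.98]]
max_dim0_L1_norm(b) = 5.96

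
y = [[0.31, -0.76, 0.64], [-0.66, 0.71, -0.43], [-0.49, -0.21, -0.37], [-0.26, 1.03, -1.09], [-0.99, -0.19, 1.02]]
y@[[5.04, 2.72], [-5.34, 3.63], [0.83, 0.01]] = [[6.15, -1.91], [-7.47, 0.78], [-1.66, -2.1], [-7.72, 3.02], [-3.13, -3.37]]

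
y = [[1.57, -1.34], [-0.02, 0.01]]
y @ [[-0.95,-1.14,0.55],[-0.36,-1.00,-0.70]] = [[-1.01, -0.45, 1.8], [0.02, 0.01, -0.02]]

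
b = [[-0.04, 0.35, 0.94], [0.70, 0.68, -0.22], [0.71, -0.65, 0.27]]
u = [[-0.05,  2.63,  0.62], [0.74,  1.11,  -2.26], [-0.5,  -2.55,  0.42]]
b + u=[[-0.09,  2.98,  1.56], [1.44,  1.79,  -2.48], [0.21,  -3.20,  0.69]]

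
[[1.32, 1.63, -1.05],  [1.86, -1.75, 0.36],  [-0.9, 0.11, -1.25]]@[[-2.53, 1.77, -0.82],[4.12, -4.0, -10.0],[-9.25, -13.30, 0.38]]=[[13.09,9.78,-17.78], [-15.25,5.50,16.11], [14.29,14.59,-0.84]]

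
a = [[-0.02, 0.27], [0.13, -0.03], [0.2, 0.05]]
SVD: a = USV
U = [[-0.97, 0.12], [0.09, -0.55], [-0.21, -0.83]]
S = [0.28, 0.24]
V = [[-0.04,-1.00], [-1.0,0.04]]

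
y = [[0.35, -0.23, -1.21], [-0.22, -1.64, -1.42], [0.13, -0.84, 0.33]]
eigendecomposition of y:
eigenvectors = [[-0.91+0.00j, -0.91-0.00j, 0.23+0.00j], [-0.07-0.19j, -0.07+0.19j, (0.93+0j)], [0.20+0.31j, 0.20-0.31j, (0.3+0j)]]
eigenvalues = [(0.6+0.37j), (0.6-0.37j), (-2.16+0j)]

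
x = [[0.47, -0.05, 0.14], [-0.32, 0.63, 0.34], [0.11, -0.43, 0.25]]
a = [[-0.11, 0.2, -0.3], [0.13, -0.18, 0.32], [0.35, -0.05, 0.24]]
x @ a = [[-0.01, 0.10, -0.12], [0.24, -0.19, 0.38], [0.02, 0.09, -0.11]]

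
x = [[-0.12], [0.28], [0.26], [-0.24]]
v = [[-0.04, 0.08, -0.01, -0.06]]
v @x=[[0.04]]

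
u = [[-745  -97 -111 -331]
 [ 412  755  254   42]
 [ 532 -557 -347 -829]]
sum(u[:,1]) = 101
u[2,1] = -557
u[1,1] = 755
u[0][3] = -331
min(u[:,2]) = -347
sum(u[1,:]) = 1463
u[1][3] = 42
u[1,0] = 412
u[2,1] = -557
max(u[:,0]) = 532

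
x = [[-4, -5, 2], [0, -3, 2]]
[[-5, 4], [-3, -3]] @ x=[[20, 13, -2], [12, 24, -12]]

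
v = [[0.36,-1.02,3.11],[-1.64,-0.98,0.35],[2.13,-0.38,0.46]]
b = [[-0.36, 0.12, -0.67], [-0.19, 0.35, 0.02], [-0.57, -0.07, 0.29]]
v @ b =[[-1.71, -0.53, 0.64], [0.58, -0.56, 1.18], [-0.96, 0.09, -1.30]]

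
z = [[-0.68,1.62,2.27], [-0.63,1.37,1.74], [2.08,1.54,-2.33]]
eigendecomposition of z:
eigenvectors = [[0.42, 0.81, 0.69],  [0.33, -0.29, 0.53],  [-0.85, 0.5, 0.50]]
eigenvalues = [-3.97, 0.14, 2.19]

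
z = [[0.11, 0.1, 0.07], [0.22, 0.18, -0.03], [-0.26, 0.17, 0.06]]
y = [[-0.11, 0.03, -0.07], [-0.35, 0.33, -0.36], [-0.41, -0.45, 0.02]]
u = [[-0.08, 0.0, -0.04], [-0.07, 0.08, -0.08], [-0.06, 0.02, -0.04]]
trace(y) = 0.24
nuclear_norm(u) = 0.22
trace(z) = 0.35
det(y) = 0.00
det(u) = -0.00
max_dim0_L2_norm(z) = 0.36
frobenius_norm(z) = 0.46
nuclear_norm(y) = 1.23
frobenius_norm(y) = 0.87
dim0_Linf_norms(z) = [0.26, 0.18, 0.07]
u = z @ y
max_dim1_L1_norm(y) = 1.04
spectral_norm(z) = 0.36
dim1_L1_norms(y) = [0.21, 1.04, 0.88]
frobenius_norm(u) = 0.18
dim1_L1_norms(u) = [0.12, 0.23, 0.12]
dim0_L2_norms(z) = [0.36, 0.27, 0.1]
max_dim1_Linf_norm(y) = 0.45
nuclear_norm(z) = 0.70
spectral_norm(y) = 0.62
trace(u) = -0.04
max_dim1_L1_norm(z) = 0.49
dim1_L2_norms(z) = [0.16, 0.29, 0.32]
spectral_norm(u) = 0.17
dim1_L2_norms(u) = [0.09, 0.13, 0.07]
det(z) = 0.01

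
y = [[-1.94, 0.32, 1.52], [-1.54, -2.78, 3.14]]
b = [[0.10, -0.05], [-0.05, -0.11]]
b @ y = [[-0.12,0.17,-0.00],  [0.27,0.29,-0.42]]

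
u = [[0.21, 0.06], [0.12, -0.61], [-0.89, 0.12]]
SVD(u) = [[-0.19, 0.21], [-0.32, -0.94], [0.93, -0.28]] @ diag([0.9513261422979463, 0.579377744636871]) @ [[-0.95, 0.31], [0.31, 0.95]]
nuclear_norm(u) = 1.53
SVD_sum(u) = [[0.17, -0.06], [0.29, -0.09], [-0.84, 0.27]] + [[0.04, 0.12], [-0.17, -0.52], [-0.05, -0.15]]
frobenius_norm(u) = 1.11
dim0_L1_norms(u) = [1.22, 0.79]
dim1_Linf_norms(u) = [0.21, 0.61, 0.89]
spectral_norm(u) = 0.95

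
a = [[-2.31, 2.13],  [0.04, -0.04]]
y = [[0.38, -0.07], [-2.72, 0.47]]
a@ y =[[-6.67,1.16], [0.12,-0.02]]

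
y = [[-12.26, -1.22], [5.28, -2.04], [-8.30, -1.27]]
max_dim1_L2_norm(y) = 12.32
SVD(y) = [[-0.78,-0.19], [0.33,-0.94], [-0.53,-0.3]] @ diag([15.747285628188498, 2.5222797910319206]) @ [[1.00, 0.06], [-0.06, 1.00]]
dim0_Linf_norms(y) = [12.26, 2.04]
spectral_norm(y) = 15.75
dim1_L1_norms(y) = [13.48, 7.32, 9.57]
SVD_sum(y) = [[-12.29, -0.75],[5.14, 0.31],[-8.35, -0.51]] + [[0.03, -0.47], [0.14, -2.35], [0.05, -0.76]]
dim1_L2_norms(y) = [12.32, 5.66, 8.4]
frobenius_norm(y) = 15.95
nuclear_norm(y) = 18.27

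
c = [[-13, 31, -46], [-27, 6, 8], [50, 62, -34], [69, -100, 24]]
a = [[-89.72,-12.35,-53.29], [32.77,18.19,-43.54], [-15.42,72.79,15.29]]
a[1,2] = -43.54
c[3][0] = 69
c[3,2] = 24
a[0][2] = -53.29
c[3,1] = -100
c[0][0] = -13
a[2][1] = 72.79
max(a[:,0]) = 32.77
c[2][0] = 50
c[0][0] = -13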